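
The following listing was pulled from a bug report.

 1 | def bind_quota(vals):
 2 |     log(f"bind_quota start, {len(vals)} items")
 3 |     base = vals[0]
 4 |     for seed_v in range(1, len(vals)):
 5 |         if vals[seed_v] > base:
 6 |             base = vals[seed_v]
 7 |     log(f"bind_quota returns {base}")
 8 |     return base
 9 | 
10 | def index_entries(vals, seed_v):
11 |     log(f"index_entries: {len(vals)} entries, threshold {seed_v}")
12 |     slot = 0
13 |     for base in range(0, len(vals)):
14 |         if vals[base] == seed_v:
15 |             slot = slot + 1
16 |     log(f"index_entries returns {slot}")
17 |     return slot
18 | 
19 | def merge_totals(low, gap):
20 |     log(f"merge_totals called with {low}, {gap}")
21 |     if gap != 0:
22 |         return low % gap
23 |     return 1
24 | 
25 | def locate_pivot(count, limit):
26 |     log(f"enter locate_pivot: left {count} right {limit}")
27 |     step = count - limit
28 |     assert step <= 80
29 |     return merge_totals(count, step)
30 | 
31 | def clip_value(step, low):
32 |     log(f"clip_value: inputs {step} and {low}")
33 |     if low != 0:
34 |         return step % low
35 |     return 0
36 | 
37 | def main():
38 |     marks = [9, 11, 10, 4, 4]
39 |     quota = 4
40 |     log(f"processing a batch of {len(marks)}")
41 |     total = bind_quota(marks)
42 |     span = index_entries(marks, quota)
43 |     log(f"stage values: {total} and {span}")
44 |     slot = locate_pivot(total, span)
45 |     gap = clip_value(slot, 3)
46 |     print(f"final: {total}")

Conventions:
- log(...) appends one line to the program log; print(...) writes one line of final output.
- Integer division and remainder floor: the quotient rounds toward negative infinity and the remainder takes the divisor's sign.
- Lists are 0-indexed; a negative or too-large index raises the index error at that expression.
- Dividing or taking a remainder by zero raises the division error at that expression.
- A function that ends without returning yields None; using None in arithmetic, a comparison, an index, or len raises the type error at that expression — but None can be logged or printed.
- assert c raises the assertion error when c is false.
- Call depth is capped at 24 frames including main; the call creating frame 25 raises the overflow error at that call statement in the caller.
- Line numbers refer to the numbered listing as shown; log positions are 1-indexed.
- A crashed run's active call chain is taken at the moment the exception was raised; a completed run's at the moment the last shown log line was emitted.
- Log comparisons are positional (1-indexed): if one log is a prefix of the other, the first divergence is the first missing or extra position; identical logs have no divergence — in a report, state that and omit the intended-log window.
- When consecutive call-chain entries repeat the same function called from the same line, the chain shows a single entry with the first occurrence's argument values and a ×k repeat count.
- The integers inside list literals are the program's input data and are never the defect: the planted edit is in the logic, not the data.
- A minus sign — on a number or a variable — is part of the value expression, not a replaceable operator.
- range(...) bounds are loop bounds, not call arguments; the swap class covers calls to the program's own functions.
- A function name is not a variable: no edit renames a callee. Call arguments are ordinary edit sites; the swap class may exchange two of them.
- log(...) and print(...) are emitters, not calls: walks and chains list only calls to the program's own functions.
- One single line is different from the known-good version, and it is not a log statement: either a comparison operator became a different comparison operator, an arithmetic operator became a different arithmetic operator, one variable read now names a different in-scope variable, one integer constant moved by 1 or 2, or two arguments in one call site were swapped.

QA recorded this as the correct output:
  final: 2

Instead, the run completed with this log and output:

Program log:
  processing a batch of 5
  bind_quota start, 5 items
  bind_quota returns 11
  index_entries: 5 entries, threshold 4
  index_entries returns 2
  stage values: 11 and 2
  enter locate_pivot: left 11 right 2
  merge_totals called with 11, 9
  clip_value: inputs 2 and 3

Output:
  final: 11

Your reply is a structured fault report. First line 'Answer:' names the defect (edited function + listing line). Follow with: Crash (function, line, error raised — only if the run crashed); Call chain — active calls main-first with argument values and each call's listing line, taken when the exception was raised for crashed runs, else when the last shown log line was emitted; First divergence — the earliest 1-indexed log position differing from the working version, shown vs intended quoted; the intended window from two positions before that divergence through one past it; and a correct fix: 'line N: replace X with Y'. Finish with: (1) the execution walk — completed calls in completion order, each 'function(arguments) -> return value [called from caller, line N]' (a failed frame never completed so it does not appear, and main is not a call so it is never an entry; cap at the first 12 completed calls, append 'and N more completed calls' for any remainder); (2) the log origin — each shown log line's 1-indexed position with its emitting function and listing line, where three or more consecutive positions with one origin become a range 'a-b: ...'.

Answer: the defect is in main at line 46.
Key observation: No log line changed; the fault shows up purely in the output.
Call chain: main -> clip_value(2, 3) (called at line 45).
First divergence: none; the two logs match at every position.
Execution walk:
  bind_quota([9, 11, 10, 4, 4]) -> 11  [called from main, line 41]
  index_entries([9, 11, 10, 4, 4], 4) -> 2  [called from main, line 42]
  merge_totals(11, 9) -> 2  [called from locate_pivot, line 29]
  locate_pivot(11, 2) -> 2  [called from main, line 44]
  clip_value(2, 3) -> 2  [called from main, line 45]
Log origins:
  1: logged in main at line 40
  2: logged in bind_quota at line 2
  3: logged in bind_quota at line 7
  4: logged in index_entries at line 11
  5: logged in index_entries at line 16
  6: logged in main at line 43
  7: logged in locate_pivot at line 26
  8: logged in merge_totals at line 20
  9: logged in clip_value at line 32
A correct fix: line 46: replace `total` with `gap`.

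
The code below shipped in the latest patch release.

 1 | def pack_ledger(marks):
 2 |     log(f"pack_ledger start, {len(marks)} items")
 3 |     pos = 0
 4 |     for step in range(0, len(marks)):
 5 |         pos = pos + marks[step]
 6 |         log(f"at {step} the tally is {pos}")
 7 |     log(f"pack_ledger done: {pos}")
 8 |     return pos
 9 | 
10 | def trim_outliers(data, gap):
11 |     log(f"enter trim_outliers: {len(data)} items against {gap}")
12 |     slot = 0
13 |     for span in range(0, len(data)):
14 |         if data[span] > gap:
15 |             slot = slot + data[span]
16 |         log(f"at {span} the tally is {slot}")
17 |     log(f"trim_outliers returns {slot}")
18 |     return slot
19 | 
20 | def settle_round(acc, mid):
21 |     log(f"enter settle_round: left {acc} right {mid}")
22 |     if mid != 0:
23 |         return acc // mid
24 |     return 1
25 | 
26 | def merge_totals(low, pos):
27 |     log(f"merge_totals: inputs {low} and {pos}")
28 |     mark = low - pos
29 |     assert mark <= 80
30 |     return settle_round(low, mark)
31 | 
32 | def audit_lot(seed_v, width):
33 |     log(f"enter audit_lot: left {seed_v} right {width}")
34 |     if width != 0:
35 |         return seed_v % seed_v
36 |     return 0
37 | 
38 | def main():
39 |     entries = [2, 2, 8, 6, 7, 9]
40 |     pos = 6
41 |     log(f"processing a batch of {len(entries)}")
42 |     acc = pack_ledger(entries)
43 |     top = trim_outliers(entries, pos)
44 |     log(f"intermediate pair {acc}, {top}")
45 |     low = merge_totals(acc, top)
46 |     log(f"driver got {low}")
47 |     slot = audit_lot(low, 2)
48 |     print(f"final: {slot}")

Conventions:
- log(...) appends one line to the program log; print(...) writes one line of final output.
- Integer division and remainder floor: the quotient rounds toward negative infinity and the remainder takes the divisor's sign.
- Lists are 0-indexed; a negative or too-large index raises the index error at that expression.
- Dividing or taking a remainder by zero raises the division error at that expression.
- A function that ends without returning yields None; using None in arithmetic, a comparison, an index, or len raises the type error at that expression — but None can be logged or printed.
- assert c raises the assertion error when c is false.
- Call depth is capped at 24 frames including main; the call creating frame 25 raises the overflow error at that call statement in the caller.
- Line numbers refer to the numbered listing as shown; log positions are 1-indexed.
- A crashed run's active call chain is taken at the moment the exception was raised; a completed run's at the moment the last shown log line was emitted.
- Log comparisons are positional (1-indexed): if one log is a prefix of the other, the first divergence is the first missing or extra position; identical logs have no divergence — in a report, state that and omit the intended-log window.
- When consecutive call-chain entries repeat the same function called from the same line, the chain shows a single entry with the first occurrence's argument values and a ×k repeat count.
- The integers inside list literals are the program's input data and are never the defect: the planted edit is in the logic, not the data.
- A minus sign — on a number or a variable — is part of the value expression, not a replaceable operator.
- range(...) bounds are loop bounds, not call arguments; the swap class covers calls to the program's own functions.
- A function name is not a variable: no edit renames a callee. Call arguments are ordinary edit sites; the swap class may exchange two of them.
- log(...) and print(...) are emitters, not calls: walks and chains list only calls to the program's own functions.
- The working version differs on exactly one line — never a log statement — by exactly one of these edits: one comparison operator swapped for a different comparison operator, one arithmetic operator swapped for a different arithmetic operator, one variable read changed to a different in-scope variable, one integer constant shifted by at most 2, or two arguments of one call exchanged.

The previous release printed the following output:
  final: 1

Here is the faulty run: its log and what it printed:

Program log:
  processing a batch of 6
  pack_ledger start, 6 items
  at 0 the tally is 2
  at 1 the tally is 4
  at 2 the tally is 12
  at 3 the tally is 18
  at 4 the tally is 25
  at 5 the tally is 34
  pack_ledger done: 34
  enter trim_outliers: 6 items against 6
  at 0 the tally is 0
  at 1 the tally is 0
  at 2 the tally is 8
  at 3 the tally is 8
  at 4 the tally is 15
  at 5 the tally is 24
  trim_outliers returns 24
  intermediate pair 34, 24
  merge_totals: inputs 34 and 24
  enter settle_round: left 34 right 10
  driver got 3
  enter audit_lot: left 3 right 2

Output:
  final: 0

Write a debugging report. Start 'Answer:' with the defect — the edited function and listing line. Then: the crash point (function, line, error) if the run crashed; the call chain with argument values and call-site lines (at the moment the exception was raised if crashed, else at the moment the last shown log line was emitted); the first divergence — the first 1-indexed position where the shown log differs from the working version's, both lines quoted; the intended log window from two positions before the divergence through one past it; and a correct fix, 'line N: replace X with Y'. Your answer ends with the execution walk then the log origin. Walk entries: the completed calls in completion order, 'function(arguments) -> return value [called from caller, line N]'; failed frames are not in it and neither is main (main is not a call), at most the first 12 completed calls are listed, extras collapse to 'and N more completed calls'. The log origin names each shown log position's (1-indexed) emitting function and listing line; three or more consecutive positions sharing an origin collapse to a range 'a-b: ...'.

Answer: the defect is in audit_lot at line 35.
The tell: Every logged value matches the working version; the printed result is what differs.
Call chain: main -> audit_lot(3, 2) (called at line 47).
First divergence: none — the logs agree in full.
Execution walk:
  pack_ledger([2, 2, 8, 6, 7, 9]) -> 34  [called from main, line 42]
  trim_outliers([2, 2, 8, 6, 7, 9], 6) -> 24  [called from main, line 43]
  settle_round(34, 10) -> 3  [called from merge_totals, line 30]
  merge_totals(34, 24) -> 3  [called from main, line 45]
  audit_lot(3, 2) -> 0  [called from main, line 47]
Log origins:
  1: logged in main at line 41
  2: logged in pack_ledger at line 2
  3-8: logged in pack_ledger at line 6
  9: logged in pack_ledger at line 7
  10: logged in trim_outliers at line 11
  11-16: logged in trim_outliers at line 16
  17: logged in trim_outliers at line 17
  18: logged in main at line 44
  19: logged in merge_totals at line 27
  20: logged in settle_round at line 21
  21: logged in main at line 46
  22: logged in audit_lot at line 33
A correct fix: line 35: replace `seed_v % seed_v` with `seed_v % width`.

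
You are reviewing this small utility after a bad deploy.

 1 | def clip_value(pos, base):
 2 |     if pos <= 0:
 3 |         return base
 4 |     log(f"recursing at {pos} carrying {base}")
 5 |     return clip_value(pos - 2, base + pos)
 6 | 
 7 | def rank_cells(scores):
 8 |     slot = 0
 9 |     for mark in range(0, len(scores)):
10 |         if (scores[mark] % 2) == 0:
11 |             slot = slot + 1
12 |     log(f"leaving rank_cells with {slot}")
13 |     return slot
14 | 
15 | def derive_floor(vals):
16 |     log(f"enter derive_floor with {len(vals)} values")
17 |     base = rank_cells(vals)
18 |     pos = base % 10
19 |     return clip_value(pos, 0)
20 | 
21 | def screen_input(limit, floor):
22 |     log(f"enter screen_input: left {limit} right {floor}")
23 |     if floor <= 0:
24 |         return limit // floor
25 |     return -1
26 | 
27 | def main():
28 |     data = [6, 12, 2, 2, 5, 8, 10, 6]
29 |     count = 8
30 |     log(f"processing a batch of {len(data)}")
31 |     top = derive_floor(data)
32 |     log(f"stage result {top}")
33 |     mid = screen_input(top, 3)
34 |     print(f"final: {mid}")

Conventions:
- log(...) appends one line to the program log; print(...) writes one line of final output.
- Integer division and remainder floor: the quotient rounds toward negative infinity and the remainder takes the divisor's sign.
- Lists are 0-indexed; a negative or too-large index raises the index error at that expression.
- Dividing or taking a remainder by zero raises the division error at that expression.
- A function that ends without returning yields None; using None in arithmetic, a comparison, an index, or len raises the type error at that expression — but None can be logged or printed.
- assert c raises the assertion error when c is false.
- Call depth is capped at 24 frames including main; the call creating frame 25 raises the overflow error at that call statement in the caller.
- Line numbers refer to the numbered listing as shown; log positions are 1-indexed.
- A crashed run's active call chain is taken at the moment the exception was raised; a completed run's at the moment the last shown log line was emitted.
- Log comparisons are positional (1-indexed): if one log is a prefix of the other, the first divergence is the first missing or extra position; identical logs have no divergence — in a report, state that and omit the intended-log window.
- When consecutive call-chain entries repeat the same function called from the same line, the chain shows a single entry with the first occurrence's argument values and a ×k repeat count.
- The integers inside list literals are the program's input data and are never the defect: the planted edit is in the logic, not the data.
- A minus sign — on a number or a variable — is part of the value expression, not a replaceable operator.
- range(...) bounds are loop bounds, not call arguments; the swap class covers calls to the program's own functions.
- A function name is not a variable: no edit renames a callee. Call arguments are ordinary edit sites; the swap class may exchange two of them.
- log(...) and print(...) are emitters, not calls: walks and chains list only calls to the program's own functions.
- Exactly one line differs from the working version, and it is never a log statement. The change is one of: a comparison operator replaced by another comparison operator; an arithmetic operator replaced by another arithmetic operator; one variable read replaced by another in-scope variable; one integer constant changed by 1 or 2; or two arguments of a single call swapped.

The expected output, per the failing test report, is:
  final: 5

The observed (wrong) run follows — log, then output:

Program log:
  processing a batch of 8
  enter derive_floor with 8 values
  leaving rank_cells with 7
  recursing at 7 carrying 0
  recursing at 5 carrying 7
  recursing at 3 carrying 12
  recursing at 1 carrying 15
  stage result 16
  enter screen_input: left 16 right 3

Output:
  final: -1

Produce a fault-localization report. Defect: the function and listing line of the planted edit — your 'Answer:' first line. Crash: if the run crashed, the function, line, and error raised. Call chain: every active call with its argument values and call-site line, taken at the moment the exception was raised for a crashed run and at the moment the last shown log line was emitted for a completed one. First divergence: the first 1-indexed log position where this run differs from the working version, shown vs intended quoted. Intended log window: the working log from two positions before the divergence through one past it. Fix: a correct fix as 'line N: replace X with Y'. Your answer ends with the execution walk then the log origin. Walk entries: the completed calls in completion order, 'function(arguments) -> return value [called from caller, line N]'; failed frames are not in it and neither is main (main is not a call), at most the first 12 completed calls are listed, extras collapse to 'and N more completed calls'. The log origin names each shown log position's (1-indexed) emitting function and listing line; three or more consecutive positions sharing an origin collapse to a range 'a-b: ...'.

Answer: the defect is in screen_input at line 23.
Key observation: No log line changed; the fault shows up purely in the output.
Call chain: main -> screen_input(16, 3) (called at line 33).
First divergence: none (the log streams are identical).
Execution walk:
  rank_cells([6, 12, 2, 2, 5, 8, 10, 6]) -> 7  [called from derive_floor, line 17]
  clip_value(-1, 16) -> 16  [called from clip_value, line 5]
  clip_value(1, 15) -> 16  [called from clip_value, line 5]
  clip_value(3, 12) -> 16  [called from clip_value, line 5]
  clip_value(5, 7) -> 16  [called from clip_value, line 5]
  clip_value(7, 0) -> 16  [called from derive_floor, line 19]
  derive_floor([6, 12, 2, 2, 5, 8, 10, 6]) -> 16  [called from main, line 31]
  screen_input(16, 3) -> -1  [called from main, line 33]
Origin of each log line:
  1: from main, line 30
  2: from derive_floor, line 16
  3: from rank_cells, line 12
  4-7: from clip_value, line 4
  8: from main, line 32
  9: from screen_input, line 22
A correct fix: line 23: replace `<=` with `!=`.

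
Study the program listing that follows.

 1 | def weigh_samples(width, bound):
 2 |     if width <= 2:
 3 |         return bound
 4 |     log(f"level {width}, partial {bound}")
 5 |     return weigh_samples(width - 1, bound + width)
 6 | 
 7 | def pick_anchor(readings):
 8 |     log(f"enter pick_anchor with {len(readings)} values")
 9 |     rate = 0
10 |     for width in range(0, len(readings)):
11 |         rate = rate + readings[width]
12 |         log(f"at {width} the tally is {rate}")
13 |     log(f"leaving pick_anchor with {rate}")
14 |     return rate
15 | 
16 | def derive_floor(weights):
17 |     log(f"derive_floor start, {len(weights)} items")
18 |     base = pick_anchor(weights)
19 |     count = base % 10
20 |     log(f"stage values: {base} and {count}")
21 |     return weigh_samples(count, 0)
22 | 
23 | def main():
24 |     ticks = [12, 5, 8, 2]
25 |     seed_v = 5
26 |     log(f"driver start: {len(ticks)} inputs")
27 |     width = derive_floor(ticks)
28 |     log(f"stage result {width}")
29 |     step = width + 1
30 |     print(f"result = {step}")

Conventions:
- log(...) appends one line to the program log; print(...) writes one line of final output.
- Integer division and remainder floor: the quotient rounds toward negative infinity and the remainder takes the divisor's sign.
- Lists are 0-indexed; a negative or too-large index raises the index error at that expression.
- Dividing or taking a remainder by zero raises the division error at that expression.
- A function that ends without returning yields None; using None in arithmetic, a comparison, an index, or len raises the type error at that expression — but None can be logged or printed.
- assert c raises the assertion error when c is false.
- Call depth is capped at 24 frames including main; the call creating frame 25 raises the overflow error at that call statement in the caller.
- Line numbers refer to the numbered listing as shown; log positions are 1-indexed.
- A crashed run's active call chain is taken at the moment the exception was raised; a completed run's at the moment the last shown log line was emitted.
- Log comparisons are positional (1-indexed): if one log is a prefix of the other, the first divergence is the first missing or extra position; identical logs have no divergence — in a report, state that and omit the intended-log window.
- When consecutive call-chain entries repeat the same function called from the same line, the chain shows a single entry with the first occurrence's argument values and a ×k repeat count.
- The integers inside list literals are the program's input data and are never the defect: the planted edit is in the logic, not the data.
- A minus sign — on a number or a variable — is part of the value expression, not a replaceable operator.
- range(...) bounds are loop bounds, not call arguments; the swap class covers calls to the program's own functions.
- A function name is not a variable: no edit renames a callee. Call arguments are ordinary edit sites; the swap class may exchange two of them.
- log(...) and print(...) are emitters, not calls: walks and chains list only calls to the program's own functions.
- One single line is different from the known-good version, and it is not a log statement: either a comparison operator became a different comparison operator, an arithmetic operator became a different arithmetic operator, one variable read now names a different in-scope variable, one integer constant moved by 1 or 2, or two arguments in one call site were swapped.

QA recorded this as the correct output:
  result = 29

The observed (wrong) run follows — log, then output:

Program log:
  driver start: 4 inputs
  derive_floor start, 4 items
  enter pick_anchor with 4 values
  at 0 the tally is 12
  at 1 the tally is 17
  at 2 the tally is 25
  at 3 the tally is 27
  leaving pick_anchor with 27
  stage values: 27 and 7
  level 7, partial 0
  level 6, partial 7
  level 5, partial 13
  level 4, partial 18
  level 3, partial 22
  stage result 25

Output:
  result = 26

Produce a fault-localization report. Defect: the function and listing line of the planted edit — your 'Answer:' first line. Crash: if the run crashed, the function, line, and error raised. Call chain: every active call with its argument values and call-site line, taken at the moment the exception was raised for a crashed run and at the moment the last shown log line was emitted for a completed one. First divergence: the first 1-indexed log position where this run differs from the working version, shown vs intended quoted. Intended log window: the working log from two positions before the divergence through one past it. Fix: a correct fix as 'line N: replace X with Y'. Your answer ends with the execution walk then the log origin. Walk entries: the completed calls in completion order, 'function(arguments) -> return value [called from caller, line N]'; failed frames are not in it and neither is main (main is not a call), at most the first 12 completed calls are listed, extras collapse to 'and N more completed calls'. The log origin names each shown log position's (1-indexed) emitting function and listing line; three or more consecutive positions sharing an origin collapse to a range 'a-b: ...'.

Answer: the defect is in weigh_samples at line 2.
Key observation: Log line 15 is where behavior first shows: 'stage result 25' appears instead of 'level 2, partial 25'.
Call chain: main.
First divergence: position 15 — shown 'stage result 25', intended 'level 2, partial 25'.
Intended log window:
  13: level 4, partial 18
  14: level 3, partial 22
  15: level 2, partial 25
  16: level 1, partial 27
Execution walk:
  pick_anchor([12, 5, 8, 2]) -> 27  [called from derive_floor, line 18]
  weigh_samples(2, 25) -> 25  [called from weigh_samples, line 5]
  weigh_samples(3, 22) -> 25  [called from weigh_samples, line 5]
  weigh_samples(4, 18) -> 25  [called from weigh_samples, line 5]
  weigh_samples(5, 13) -> 25  [called from weigh_samples, line 5]
  weigh_samples(6, 7) -> 25  [called from weigh_samples, line 5]
  weigh_samples(7, 0) -> 25  [called from derive_floor, line 21]
  derive_floor([12, 5, 8, 2]) -> 25  [called from main, line 27]
Log origins:
  1 — main, line 26
  2 — derive_floor, line 17
  3 — pick_anchor, line 8
  4-7 — pick_anchor, line 12
  8 — pick_anchor, line 13
  9 — derive_floor, line 20
  10-14 — weigh_samples, line 4
  15 — main, line 28
A correct fix: line 2: replace `2` with `0`.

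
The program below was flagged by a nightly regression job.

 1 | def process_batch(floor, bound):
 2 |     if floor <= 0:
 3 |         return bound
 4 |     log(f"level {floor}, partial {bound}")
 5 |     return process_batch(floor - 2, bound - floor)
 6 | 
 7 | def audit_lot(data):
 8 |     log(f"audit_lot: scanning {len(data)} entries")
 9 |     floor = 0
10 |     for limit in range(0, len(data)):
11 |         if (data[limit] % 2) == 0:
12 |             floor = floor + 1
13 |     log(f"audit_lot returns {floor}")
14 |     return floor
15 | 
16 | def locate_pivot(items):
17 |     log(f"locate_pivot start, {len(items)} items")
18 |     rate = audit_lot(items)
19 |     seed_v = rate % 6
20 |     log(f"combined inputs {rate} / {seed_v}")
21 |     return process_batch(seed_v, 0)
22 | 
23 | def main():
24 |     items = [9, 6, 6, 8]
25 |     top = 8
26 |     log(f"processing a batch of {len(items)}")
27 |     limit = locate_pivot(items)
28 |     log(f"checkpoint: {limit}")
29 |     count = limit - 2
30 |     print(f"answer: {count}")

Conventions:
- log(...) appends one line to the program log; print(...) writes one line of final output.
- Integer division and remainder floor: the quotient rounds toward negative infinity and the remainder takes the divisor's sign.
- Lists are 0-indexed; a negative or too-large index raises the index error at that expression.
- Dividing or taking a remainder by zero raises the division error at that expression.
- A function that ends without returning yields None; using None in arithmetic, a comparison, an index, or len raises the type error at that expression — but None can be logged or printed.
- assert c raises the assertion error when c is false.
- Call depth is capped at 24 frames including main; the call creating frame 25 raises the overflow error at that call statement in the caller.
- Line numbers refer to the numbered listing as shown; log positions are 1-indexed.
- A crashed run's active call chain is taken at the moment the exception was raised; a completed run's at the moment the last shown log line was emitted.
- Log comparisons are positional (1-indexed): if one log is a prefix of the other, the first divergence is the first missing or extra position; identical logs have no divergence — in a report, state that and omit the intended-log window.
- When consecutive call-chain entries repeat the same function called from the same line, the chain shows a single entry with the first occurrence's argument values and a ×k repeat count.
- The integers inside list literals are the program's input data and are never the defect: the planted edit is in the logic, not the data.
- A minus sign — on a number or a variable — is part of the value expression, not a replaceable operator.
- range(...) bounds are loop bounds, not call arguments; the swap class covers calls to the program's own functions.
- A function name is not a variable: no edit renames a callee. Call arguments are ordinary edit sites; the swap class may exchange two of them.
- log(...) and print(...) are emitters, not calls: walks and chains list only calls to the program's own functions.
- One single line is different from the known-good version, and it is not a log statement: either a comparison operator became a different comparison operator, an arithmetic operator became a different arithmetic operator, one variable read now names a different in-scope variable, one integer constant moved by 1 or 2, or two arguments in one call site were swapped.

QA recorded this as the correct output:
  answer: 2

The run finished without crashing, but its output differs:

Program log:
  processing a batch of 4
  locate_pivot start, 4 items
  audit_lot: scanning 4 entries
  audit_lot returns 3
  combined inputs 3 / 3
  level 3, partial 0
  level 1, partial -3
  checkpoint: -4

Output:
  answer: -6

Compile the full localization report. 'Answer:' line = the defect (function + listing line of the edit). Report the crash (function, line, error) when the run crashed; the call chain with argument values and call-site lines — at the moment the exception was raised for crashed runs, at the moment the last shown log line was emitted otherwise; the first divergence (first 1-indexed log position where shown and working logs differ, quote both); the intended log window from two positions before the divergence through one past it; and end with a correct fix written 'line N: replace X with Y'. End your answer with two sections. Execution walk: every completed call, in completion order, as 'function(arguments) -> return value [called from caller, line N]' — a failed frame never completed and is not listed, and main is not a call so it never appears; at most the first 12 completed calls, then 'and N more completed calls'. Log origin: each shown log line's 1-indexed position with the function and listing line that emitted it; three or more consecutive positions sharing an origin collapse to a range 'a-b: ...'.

Answer: the defect is in process_batch at line 5.
Key observation: The earliest visible damage is log position 7 — 'level 1, partial -3' rather than the intended 'level 1, partial 3'.
Call chain: main.
First divergence: position 7 — the shown line 'level 1, partial -3' should read 'level 1, partial 3'.
Intended log window:
  5: combined inputs 3 / 3
  6: level 3, partial 0
  7: level 1, partial 3
  8: checkpoint: 4
Execution walk:
  audit_lot([9, 6, 6, 8]) -> 3  [called from locate_pivot, line 18]
  process_batch(-1, -4) -> -4  [called from process_batch, line 5]
  process_batch(1, -3) -> -4  [called from process_batch, line 5]
  process_batch(3, 0) -> -4  [called from locate_pivot, line 21]
  locate_pivot([9, 6, 6, 8]) -> -4  [called from main, line 27]
Log line origins:
  1: from main, line 26
  2: from locate_pivot, line 17
  3: from audit_lot, line 8
  4: from audit_lot, line 13
  5: from locate_pivot, line 20
  6: from process_batch, line 4
  7: from process_batch, line 4
  8: from main, line 28
A correct fix: line 5: replace `bound - floor` with `bound + floor`.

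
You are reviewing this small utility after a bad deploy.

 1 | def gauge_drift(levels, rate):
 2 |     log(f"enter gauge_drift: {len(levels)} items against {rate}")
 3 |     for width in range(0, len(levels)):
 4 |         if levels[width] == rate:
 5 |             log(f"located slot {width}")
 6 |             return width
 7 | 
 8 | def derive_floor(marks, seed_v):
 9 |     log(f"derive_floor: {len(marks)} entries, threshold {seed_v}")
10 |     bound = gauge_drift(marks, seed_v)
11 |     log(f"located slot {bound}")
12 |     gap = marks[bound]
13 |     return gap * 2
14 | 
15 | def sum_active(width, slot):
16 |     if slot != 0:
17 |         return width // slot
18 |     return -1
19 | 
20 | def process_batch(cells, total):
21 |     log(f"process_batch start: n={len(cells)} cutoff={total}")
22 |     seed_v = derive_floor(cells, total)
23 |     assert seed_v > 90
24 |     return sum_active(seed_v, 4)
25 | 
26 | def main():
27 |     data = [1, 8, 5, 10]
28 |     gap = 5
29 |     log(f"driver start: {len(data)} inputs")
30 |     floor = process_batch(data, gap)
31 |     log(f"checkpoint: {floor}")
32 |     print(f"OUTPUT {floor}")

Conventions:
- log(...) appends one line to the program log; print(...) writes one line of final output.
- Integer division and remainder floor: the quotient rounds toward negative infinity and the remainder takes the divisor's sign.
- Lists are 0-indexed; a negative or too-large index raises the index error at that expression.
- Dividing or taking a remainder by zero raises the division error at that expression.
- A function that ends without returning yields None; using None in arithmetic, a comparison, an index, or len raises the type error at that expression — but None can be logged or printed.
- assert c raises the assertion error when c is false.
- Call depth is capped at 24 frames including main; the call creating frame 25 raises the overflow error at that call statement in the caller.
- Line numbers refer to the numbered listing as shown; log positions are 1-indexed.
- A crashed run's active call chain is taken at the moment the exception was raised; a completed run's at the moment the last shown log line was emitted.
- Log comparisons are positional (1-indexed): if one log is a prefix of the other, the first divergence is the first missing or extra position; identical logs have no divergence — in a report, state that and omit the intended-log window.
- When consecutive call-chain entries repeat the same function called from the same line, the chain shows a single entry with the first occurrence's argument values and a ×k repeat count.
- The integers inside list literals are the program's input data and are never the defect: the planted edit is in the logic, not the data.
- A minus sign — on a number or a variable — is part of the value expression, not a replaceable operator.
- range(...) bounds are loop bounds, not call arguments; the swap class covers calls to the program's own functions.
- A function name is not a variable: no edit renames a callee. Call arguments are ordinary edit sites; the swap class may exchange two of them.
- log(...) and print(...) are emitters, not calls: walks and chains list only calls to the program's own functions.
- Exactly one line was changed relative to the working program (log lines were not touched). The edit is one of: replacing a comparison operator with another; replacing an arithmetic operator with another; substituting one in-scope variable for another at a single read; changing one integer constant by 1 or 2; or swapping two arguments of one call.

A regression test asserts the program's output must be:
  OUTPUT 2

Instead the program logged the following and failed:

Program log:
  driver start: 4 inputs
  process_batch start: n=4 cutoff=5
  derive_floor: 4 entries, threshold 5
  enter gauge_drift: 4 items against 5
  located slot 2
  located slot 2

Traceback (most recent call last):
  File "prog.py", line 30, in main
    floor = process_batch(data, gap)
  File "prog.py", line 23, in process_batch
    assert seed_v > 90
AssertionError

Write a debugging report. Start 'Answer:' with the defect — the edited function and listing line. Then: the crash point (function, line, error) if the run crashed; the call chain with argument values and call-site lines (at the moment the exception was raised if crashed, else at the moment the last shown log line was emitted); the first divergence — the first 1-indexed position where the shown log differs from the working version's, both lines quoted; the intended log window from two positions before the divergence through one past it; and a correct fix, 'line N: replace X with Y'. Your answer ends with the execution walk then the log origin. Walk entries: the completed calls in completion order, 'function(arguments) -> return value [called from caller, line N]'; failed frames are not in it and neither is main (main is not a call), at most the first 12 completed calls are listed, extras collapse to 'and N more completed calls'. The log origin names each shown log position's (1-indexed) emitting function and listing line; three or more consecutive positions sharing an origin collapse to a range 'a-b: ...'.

Answer: the defect is in process_batch at line 23.
Key observation: Only 6 log lines were emitted before the run died; the intended continuation was 'checkpoint: 2'.
Crash: process_batch, line 23, AssertionError.
Call chain: main -> process_batch([1, 8, 5, 10], 5) (called at line 30).
First divergence: position 7; the shown log stops at 6 lines while the working version next logs 'checkpoint: 2'.
Intended log window:
  5: located slot 2
  6: located slot 2
  7: checkpoint: 2
Execution walk:
  gauge_drift([1, 8, 5, 10], 5) -> 2  [called from derive_floor, line 10]
  derive_floor([1, 8, 5, 10], 5) -> 10  [called from process_batch, line 22]
Origin of each log line:
  1 — main, line 29
  2 — process_batch, line 21
  3 — derive_floor, line 9
  4 — gauge_drift, line 2
  5 — gauge_drift, line 5
  6 — derive_floor, line 11
A correct fix: line 23: replace `>` with `<=`.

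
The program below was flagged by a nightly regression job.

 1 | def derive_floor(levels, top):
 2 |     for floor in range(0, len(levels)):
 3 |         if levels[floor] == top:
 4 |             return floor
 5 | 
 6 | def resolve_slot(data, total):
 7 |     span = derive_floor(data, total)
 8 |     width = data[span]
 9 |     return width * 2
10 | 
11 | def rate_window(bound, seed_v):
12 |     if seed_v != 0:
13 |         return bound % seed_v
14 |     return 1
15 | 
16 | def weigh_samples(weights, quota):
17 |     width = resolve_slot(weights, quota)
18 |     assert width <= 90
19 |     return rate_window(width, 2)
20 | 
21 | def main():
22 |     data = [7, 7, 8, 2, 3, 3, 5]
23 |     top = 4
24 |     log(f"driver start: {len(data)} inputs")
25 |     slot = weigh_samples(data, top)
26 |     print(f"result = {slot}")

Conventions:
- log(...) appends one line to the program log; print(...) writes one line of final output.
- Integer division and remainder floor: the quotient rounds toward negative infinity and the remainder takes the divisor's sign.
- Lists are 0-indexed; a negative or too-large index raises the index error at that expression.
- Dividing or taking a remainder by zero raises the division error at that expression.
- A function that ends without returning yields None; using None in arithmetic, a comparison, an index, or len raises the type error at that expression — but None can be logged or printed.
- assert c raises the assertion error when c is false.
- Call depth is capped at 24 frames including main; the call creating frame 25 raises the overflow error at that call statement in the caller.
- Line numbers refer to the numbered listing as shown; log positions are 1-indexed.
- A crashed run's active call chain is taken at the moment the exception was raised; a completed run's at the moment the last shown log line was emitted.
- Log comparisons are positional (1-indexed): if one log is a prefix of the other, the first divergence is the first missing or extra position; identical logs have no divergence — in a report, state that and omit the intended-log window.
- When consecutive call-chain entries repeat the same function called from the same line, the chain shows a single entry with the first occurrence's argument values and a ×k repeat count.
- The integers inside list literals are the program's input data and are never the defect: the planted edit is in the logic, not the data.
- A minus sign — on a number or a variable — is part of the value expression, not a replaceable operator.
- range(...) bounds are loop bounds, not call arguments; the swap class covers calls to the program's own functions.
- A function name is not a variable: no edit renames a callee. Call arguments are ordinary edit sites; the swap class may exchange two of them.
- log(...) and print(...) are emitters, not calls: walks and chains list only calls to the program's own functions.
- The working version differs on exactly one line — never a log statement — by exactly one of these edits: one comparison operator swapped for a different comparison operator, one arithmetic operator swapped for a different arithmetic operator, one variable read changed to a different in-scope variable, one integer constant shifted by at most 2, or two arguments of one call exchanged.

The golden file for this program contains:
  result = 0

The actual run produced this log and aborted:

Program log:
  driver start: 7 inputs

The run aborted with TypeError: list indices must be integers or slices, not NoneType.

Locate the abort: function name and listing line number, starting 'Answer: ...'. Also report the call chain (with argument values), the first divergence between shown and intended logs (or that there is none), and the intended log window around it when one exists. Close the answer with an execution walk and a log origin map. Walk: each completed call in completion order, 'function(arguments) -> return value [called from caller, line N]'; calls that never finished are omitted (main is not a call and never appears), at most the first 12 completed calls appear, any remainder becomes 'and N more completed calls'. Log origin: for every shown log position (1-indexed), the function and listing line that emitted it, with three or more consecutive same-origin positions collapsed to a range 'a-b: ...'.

Answer: the error was raised in resolve_slot, line 8.
The tell: The logs agree in full; the defect surfaces as the crash itself.
Call chain: main -> weigh_samples([7, 7, 8, 2, 3, 3, 5], 4) (called at line 25) -> resolve_slot([7, 7, 8, 2, 3, 3, 5], 4) (called at line 17).
First divergence: there is none — every log position agrees.
Execution walk:
  derive_floor([7, 7, 8, 2, 3, 3, 5], 4) -> None  [called from resolve_slot, line 7]
Origin of each log line:
  1: emitted by main (line 24)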